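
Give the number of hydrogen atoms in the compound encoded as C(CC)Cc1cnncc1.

12

Hydrogens are implicit in SMILES; fill each atom to its normal valence:
  3 × C: 2 H each → 6
  3 × C (aromatic): 1 H each → 3
  2 × N (aromatic): no H
  1 × C: 3 H
  1 × C (aromatic): no H
  Total hydrogens = 12.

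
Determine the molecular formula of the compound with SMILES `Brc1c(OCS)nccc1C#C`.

C8H6BrNOS

Heavy atoms from the SMILES: 1 Br, 8 C, 1 N, 1 O, 1 S.
Implicit hydrogens by atom environment:
  3 × C (aromatic): no H
  2 × C (aromatic): 1 H each → 2
  1 × Br: no H
  1 × C: 2 H
  1 × C: 1 H
  1 × C: no H
  1 × N (aromatic): no H
  1 × O: no H
  1 × S: 1 H
  Total hydrogens = 6.
Molecular formula: C8H6BrNOS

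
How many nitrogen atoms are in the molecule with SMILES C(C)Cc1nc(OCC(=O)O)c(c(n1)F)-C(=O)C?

2

The symbol for nitrogen appears 2 times in the SMILES.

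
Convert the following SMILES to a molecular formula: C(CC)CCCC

C7H16

Heavy atoms from the SMILES: 7 C.
Implicit hydrogens by atom environment:
  5 × C: 2 H each → 10
  2 × C: 3 H each → 6
  Total hydrogens = 16.
Molecular formula: C7H16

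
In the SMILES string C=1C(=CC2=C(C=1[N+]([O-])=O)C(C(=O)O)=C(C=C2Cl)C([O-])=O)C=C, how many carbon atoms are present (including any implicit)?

The symbol for carbon appears 14 times in the SMILES. (Cl is a single chlorine, not C + l.)

14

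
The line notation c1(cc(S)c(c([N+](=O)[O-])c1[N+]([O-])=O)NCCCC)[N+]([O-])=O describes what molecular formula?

Heavy atoms from the SMILES: 10 C, 4 N, 6 O, 1 S.
Implicit hydrogens by atom environment:
  5 × C (aromatic): no H
  3 × C: 2 H each → 6
  3 × N (charge +1): no H
  3 × O: no H
  3 × O (charge -1): no H
  1 × C: 3 H
  1 × C (aromatic): 1 H
  1 × N: 1 H
  1 × S: 1 H
  Total hydrogens = 12.
Molecular formula: C10H12N4O6S

C10H12N4O6S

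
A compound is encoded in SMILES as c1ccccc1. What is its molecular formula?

Heavy atoms from the SMILES: 6 C.
Implicit hydrogens by atom environment:
  6 × C (aromatic): 1 H each → 6
  Total hydrogens = 6.
Molecular formula: C6H6

C6H6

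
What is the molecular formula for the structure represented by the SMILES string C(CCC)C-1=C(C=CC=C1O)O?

Heavy atoms from the SMILES: 10 C, 2 O.
Implicit hydrogens by atom environment:
  3 × C: 2 H each → 6
  3 × C (aromatic): 1 H each → 3
  3 × C (aromatic): no H
  2 × O: 1 H each → 2
  1 × C: 3 H
  Total hydrogens = 14.
Molecular formula: C10H14O2

C10H14O2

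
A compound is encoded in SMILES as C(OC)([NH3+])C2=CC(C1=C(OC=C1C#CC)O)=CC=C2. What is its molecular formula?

Heavy atoms from the SMILES: 15 C, 1 N, 3 O.
Implicit hydrogens by atom environment:
  5 × C (aromatic): 1 H each → 5
  5 × C (aromatic): no H
  2 × C: 3 H each → 6
  2 × C: no H
  1 × C: 1 H
  1 × N (charge +1): 3 H
  1 × O: 1 H
  1 × O (aromatic): no H
  1 × O: no H
  Total hydrogens = 16.
Net charge +1.
Molecular formula: C15H16NO3+

C15H16NO3+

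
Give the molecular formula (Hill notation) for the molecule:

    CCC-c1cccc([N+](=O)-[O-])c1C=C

C11H13NO2

Heavy atoms from the SMILES: 11 C, 1 N, 2 O.
Implicit hydrogens by atom environment:
  3 × C: 2 H each → 6
  3 × C (aromatic): 1 H each → 3
  3 × C (aromatic): no H
  1 × C: 3 H
  1 × C: 1 H
  1 × N (charge +1): no H
  1 × O: no H
  1 × O (charge -1): no H
  Total hydrogens = 13.
Molecular formula: C11H13NO2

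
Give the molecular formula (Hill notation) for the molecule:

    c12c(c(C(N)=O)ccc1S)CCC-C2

C11H13NOS

Heavy atoms from the SMILES: 11 C, 1 N, 1 O, 1 S.
Implicit hydrogens by atom environment:
  4 × C: 2 H each → 8
  4 × C (aromatic): no H
  2 × C (aromatic): 1 H each → 2
  1 × C: no H
  1 × N: 2 H
  1 × O: no H
  1 × S: 1 H
  Total hydrogens = 13.
Molecular formula: C11H13NOS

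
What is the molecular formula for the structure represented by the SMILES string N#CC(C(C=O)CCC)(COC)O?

Heavy atoms from the SMILES: 9 C, 1 N, 3 O.
Implicit hydrogens by atom environment:
  3 × C: 2 H each → 6
  2 × C: 3 H each → 6
  2 × C: 1 H each → 2
  2 × C: no H
  2 × O: no H
  1 × N: no H
  1 × O: 1 H
  Total hydrogens = 15.
Molecular formula: C9H15NO3

C9H15NO3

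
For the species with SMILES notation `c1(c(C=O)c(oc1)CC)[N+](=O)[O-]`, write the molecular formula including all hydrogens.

C7H7NO4

Heavy atoms from the SMILES: 7 C, 1 N, 4 O.
Implicit hydrogens by atom environment:
  3 × C (aromatic): no H
  2 × O: no H
  1 × C: 3 H
  1 × C: 2 H
  1 × C (aromatic): 1 H
  1 × C: 1 H
  1 × N (charge +1): no H
  1 × O (aromatic): no H
  1 × O (charge -1): no H
  Total hydrogens = 7.
Molecular formula: C7H7NO4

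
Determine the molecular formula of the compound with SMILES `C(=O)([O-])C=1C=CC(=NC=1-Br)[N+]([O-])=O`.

C6H2BrN2O4-

Heavy atoms from the SMILES: 1 Br, 6 C, 2 N, 4 O.
Implicit hydrogens by atom environment:
  3 × C (aromatic): no H
  2 × C (aromatic): 1 H each → 2
  2 × O: no H
  2 × O (charge -1): no H
  1 × Br: no H
  1 × C: no H
  1 × N (aromatic): no H
  1 × N (charge +1): no H
  Total hydrogens = 2.
Net charge -1.
Molecular formula: C6H2BrN2O4-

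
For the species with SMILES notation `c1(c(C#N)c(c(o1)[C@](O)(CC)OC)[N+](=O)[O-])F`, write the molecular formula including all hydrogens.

C9H9FN2O5

Heavy atoms from the SMILES: 9 C, 1 F, 2 N, 5 O.
Implicit hydrogens by atom environment:
  4 × C (aromatic): no H
  2 × C: 3 H each → 6
  2 × C: no H
  2 × O: no H
  1 × C: 2 H
  1 × F: no H
  1 × N: no H
  1 × N (charge +1): no H
  1 × O: 1 H
  1 × O (aromatic): no H
  1 × O (charge -1): no H
  Total hydrogens = 9.
Molecular formula: C9H9FN2O5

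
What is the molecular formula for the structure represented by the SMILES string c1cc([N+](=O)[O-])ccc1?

Heavy atoms from the SMILES: 6 C, 1 N, 2 O.
Implicit hydrogens by atom environment:
  5 × C (aromatic): 1 H each → 5
  1 × C (aromatic): no H
  1 × N (charge +1): no H
  1 × O: no H
  1 × O (charge -1): no H
  Total hydrogens = 5.
Molecular formula: C6H5NO2

C6H5NO2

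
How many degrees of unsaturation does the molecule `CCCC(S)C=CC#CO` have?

Molecular formula from the SMILES: C8H12OS.
DoU = (2C + 2 + N − H − X)/2 = (2·8 + 2 + 0 − 12 − 0)/2 = 6/2 = 3.
(Structurally: 0 ring(s) + 3 π bond(s) = 3.)

3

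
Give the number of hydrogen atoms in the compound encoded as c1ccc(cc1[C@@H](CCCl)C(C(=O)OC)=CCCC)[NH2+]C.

25

Hydrogens are implicit in SMILES; fill each atom to its normal valence:
  4 × C: 2 H each → 8
  4 × C (aromatic): 1 H each → 4
  3 × C: 3 H each → 9
  2 × C: 1 H each → 2
  2 × C: no H
  2 × C (aromatic): no H
  2 × O: no H
  1 × Cl: no H
  1 × N (charge +1): 2 H
  Total hydrogens = 25.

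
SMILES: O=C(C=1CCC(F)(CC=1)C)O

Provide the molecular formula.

C8H11FO2

Heavy atoms from the SMILES: 8 C, 1 F, 2 O.
Implicit hydrogens by atom environment:
  3 × C: 2 H each → 6
  3 × C: no H
  1 × C: 3 H
  1 × C: 1 H
  1 × F: no H
  1 × O: 1 H
  1 × O: no H
  Total hydrogens = 11.
Molecular formula: C8H11FO2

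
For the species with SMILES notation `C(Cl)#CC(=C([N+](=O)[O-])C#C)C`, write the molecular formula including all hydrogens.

C7H4ClNO2

Heavy atoms from the SMILES: 7 C, 1 Cl, 1 N, 2 O.
Implicit hydrogens by atom environment:
  5 × C: no H
  1 × C: 3 H
  1 × C: 1 H
  1 × Cl: no H
  1 × N (charge +1): no H
  1 × O: no H
  1 × O (charge -1): no H
  Total hydrogens = 4.
Molecular formula: C7H4ClNO2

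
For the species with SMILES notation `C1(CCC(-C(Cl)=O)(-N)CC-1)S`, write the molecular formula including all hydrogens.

Heavy atoms from the SMILES: 7 C, 1 Cl, 1 N, 1 O, 1 S.
Implicit hydrogens by atom environment:
  4 × C: 2 H each → 8
  2 × C: no H
  1 × C: 1 H
  1 × Cl: no H
  1 × N: 2 H
  1 × O: no H
  1 × S: 1 H
  Total hydrogens = 12.
Molecular formula: C7H12ClNOS

C7H12ClNOS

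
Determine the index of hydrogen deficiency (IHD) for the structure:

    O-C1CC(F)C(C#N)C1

3

Molecular formula from the SMILES: C6H8FNO.
DoU = (2C + 2 + N − H − X)/2 = (2·6 + 2 + 1 − 8 − 1)/2 = 6/2 = 3.
(Structurally: 1 ring(s) + 2 π bond(s) = 3.)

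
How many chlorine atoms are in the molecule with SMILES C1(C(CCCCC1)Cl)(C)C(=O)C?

The symbol for chlorine appears 1 time in the SMILES.

1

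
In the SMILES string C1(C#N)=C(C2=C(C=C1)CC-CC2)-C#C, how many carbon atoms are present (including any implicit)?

13

The symbol for carbon appears 13 times in the SMILES.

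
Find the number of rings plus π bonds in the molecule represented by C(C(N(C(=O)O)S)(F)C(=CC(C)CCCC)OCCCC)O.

Molecular formula from the SMILES: C15H28FNO4S.
DoU = (2C + 2 + N − H − X)/2 = (2·15 + 2 + 1 − 28 − 1)/2 = 4/2 = 2.
(Structurally: 0 ring(s) + 2 π bond(s) = 2.)

2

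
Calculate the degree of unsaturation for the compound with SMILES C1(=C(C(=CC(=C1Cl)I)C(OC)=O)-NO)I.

Molecular formula from the SMILES: C8H6ClI2NO3.
DoU = (2C + 2 + N − H − X)/2 = (2·8 + 2 + 1 − 6 − 3)/2 = 10/2 = 5.
(Structurally: 1 ring(s) + 4 π bond(s) = 5.)

5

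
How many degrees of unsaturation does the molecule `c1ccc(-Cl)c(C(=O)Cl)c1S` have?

Molecular formula from the SMILES: C7H4Cl2OS.
DoU = (2C + 2 + N − H − X)/2 = (2·7 + 2 + 0 − 4 − 2)/2 = 10/2 = 5.
(Structurally: 1 ring(s) + 4 π bond(s) = 5.)

5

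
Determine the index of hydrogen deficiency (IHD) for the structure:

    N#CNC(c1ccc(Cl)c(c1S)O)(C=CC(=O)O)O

8

Molecular formula from the SMILES: C11H9ClN2O4S.
DoU = (2C + 2 + N − H − X)/2 = (2·11 + 2 + 2 − 9 − 1)/2 = 16/2 = 8.
(Structurally: 1 ring(s) + 7 π bond(s) = 8.)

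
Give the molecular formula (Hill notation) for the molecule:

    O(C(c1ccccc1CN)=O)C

Heavy atoms from the SMILES: 9 C, 1 N, 2 O.
Implicit hydrogens by atom environment:
  4 × C (aromatic): 1 H each → 4
  2 × C (aromatic): no H
  2 × O: no H
  1 × C: 3 H
  1 × C: 2 H
  1 × C: no H
  1 × N: 2 H
  Total hydrogens = 11.
Molecular formula: C9H11NO2

C9H11NO2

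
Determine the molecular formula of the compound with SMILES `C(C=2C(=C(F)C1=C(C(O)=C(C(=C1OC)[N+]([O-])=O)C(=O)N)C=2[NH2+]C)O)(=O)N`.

Heavy atoms from the SMILES: 14 C, 1 F, 4 N, 7 O.
Implicit hydrogens by atom environment:
  10 × C (aromatic): no H
  4 × O: no H
  2 × C: 3 H each → 6
  2 × C: no H
  2 × N: 2 H each → 4
  2 × O: 1 H each → 2
  1 × F: no H
  1 × N (charge +1): 2 H
  1 × N (charge +1): no H
  1 × O (charge -1): no H
  Total hydrogens = 14.
Net charge +1.
Molecular formula: C14H14FN4O7+

C14H14FN4O7+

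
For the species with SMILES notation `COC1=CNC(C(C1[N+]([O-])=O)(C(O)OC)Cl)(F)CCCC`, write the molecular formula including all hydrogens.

C12H20ClFN2O5

Heavy atoms from the SMILES: 12 C, 1 Cl, 1 F, 2 N, 5 O.
Implicit hydrogens by atom environment:
  3 × C: 3 H each → 9
  3 × C: 2 H each → 6
  3 × C: 1 H each → 3
  3 × C: no H
  3 × O: no H
  1 × Cl: no H
  1 × F: no H
  1 × N: 1 H
  1 × N (charge +1): no H
  1 × O: 1 H
  1 × O (charge -1): no H
  Total hydrogens = 20.
Molecular formula: C12H20ClFN2O5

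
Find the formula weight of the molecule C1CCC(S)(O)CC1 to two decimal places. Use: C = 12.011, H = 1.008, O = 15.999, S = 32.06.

132.22

Molecular formula: C6H12OS.
M = 6×12.011 + 12×1.008 + 1×15.999 + 1×32.06 = 132.22 g/mol.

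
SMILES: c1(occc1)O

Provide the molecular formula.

C4H4O2

Heavy atoms from the SMILES: 4 C, 2 O.
Implicit hydrogens by atom environment:
  3 × C (aromatic): 1 H each → 3
  1 × C (aromatic): no H
  1 × O: 1 H
  1 × O (aromatic): no H
  Total hydrogens = 4.
Molecular formula: C4H4O2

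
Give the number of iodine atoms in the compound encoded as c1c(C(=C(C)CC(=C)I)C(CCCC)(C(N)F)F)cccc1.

The symbol for iodine appears 1 time in the SMILES.

1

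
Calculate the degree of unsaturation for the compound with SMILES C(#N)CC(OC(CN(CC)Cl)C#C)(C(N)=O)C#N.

7

Molecular formula from the SMILES: C11H13ClN4O2.
DoU = (2C + 2 + N − H − X)/2 = (2·11 + 2 + 4 − 13 − 1)/2 = 14/2 = 7.
(Structurally: 0 ring(s) + 7 π bond(s) = 7.)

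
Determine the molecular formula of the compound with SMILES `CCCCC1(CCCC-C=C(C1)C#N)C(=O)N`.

C14H22N2O

Heavy atoms from the SMILES: 14 C, 2 N, 1 O.
Implicit hydrogens by atom environment:
  8 × C: 2 H each → 16
  4 × C: no H
  1 × C: 3 H
  1 × C: 1 H
  1 × N: 2 H
  1 × N: no H
  1 × O: no H
  Total hydrogens = 22.
Molecular formula: C14H22N2O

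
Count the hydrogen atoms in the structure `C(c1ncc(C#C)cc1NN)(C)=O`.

Hydrogens are implicit in SMILES; fill each atom to its normal valence:
  3 × C (aromatic): no H
  2 × C (aromatic): 1 H each → 2
  2 × C: no H
  1 × C: 3 H
  1 × C: 1 H
  1 × N: 2 H
  1 × N: 1 H
  1 × N (aromatic): no H
  1 × O: no H
  Total hydrogens = 9.

9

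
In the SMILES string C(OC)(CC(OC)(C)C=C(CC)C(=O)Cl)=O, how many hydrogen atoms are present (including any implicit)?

17

Hydrogens are implicit in SMILES; fill each atom to its normal valence:
  4 × C: 3 H each → 12
  4 × C: no H
  4 × O: no H
  2 × C: 2 H each → 4
  1 × C: 1 H
  1 × Cl: no H
  Total hydrogens = 17.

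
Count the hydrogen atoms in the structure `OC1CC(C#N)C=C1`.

Hydrogens are implicit in SMILES; fill each atom to its normal valence:
  4 × C: 1 H each → 4
  1 × C: 2 H
  1 × C: no H
  1 × N: no H
  1 × O: 1 H
  Total hydrogens = 7.

7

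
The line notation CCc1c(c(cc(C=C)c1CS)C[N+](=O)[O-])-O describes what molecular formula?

Heavy atoms from the SMILES: 12 C, 1 N, 3 O, 1 S.
Implicit hydrogens by atom environment:
  5 × C (aromatic): no H
  4 × C: 2 H each → 8
  1 × C: 3 H
  1 × C (aromatic): 1 H
  1 × C: 1 H
  1 × N (charge +1): no H
  1 × O: 1 H
  1 × O: no H
  1 × O (charge -1): no H
  1 × S: 1 H
  Total hydrogens = 15.
Molecular formula: C12H15NO3S

C12H15NO3S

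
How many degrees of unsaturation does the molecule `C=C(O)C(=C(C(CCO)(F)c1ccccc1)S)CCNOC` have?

Molecular formula from the SMILES: C16H22FNO3S.
DoU = (2C + 2 + N − H − X)/2 = (2·16 + 2 + 1 − 22 − 1)/2 = 12/2 = 6.
(Structurally: 1 ring(s) + 5 π bond(s) = 6.)

6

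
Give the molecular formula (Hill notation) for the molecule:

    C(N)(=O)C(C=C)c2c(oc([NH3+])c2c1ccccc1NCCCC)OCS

C19H26N3O3S+

Heavy atoms from the SMILES: 19 C, 3 N, 3 O, 1 S.
Implicit hydrogens by atom environment:
  6 × C (aromatic): no H
  5 × C: 2 H each → 10
  4 × C (aromatic): 1 H each → 4
  2 × C: 1 H each → 2
  2 × O: no H
  1 × C: 3 H
  1 × C: no H
  1 × N (charge +1): 3 H
  1 × N: 2 H
  1 × N: 1 H
  1 × O (aromatic): no H
  1 × S: 1 H
  Total hydrogens = 26.
Net charge +1.
Molecular formula: C19H26N3O3S+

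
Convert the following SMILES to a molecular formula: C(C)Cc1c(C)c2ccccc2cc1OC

Heavy atoms from the SMILES: 15 C, 1 O.
Implicit hydrogens by atom environment:
  5 × C (aromatic): 1 H each → 5
  5 × C (aromatic): no H
  3 × C: 3 H each → 9
  2 × C: 2 H each → 4
  1 × O: no H
  Total hydrogens = 18.
Molecular formula: C15H18O

C15H18O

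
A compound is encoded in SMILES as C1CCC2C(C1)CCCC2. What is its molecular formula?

Heavy atoms from the SMILES: 10 C.
Implicit hydrogens by atom environment:
  8 × C: 2 H each → 16
  2 × C: 1 H each → 2
  Total hydrogens = 18.
Molecular formula: C10H18

C10H18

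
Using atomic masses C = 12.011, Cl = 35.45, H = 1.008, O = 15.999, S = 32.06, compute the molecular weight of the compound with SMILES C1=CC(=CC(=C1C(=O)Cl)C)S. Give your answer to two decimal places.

Molecular formula: C8H7ClOS.
M = 8×12.011 + 1×35.45 + 7×1.008 + 1×15.999 + 1×32.06 = 186.65 g/mol.

186.65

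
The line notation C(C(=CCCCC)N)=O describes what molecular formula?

Heavy atoms from the SMILES: 7 C, 1 N, 1 O.
Implicit hydrogens by atom environment:
  3 × C: 2 H each → 6
  2 × C: 1 H each → 2
  1 × C: 3 H
  1 × C: no H
  1 × N: 2 H
  1 × O: no H
  Total hydrogens = 13.
Molecular formula: C7H13NO

C7H13NO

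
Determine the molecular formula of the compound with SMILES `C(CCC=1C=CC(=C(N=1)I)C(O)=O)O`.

Heavy atoms from the SMILES: 9 C, 1 I, 1 N, 3 O.
Implicit hydrogens by atom environment:
  3 × C: 2 H each → 6
  3 × C (aromatic): no H
  2 × C (aromatic): 1 H each → 2
  2 × O: 1 H each → 2
  1 × C: no H
  1 × I: no H
  1 × N (aromatic): no H
  1 × O: no H
  Total hydrogens = 10.
Molecular formula: C9H10INO3

C9H10INO3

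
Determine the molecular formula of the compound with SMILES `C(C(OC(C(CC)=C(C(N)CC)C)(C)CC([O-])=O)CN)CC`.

C17H33N2O3-

Heavy atoms from the SMILES: 17 C, 2 N, 3 O.
Implicit hydrogens by atom environment:
  6 × C: 2 H each → 12
  5 × C: 3 H each → 15
  4 × C: no H
  2 × C: 1 H each → 2
  2 × N: 2 H each → 4
  2 × O: no H
  1 × O (charge -1): no H
  Total hydrogens = 33.
Net charge -1.
Molecular formula: C17H33N2O3-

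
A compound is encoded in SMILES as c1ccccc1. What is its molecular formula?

Heavy atoms from the SMILES: 6 C.
Implicit hydrogens by atom environment:
  6 × C (aromatic): 1 H each → 6
  Total hydrogens = 6.
Molecular formula: C6H6

C6H6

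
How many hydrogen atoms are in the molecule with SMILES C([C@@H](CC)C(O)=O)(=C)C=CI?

11

Hydrogens are implicit in SMILES; fill each atom to its normal valence:
  3 × C: 1 H each → 3
  2 × C: 2 H each → 4
  2 × C: no H
  1 × C: 3 H
  1 × I: no H
  1 × O: 1 H
  1 × O: no H
  Total hydrogens = 11.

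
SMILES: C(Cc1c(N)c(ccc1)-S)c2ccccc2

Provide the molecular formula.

C14H15NS

Heavy atoms from the SMILES: 14 C, 1 N, 1 S.
Implicit hydrogens by atom environment:
  8 × C (aromatic): 1 H each → 8
  4 × C (aromatic): no H
  2 × C: 2 H each → 4
  1 × N: 2 H
  1 × S: 1 H
  Total hydrogens = 15.
Molecular formula: C14H15NS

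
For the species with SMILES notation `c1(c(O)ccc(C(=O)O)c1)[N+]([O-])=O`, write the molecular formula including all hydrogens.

C7H5NO5

Heavy atoms from the SMILES: 7 C, 1 N, 5 O.
Implicit hydrogens by atom environment:
  3 × C (aromatic): 1 H each → 3
  3 × C (aromatic): no H
  2 × O: 1 H each → 2
  2 × O: no H
  1 × C: no H
  1 × N (charge +1): no H
  1 × O (charge -1): no H
  Total hydrogens = 5.
Molecular formula: C7H5NO5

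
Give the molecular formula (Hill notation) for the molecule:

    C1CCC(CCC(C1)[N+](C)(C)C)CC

Heavy atoms from the SMILES: 13 C, 1 N.
Implicit hydrogens by atom environment:
  7 × C: 2 H each → 14
  4 × C: 3 H each → 12
  2 × C: 1 H each → 2
  1 × N (charge +1): no H
  Total hydrogens = 28.
Net charge +1.
Molecular formula: C13H28N+

C13H28N+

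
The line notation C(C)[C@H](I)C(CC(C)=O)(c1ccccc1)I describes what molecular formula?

Heavy atoms from the SMILES: 13 C, 2 I, 1 O.
Implicit hydrogens by atom environment:
  5 × C (aromatic): 1 H each → 5
  2 × C: 3 H each → 6
  2 × C: 2 H each → 4
  2 × C: no H
  2 × I: no H
  1 × C: 1 H
  1 × C (aromatic): no H
  1 × O: no H
  Total hydrogens = 16.
Molecular formula: C13H16I2O

C13H16I2O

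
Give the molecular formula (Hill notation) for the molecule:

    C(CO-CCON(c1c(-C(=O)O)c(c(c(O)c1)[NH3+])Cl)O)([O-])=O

C11H13ClN2O8

Heavy atoms from the SMILES: 11 C, 1 Cl, 2 N, 8 O.
Implicit hydrogens by atom environment:
  5 × C (aromatic): no H
  4 × O: no H
  3 × C: 2 H each → 6
  3 × O: 1 H each → 3
  2 × C: no H
  1 × C (aromatic): 1 H
  1 × Cl: no H
  1 × N (charge +1): 3 H
  1 × N: no H
  1 × O (charge -1): no H
  Total hydrogens = 13.
Molecular formula: C11H13ClN2O8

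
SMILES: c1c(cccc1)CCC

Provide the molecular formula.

C9H12

Heavy atoms from the SMILES: 9 C.
Implicit hydrogens by atom environment:
  5 × C (aromatic): 1 H each → 5
  2 × C: 2 H each → 4
  1 × C: 3 H
  1 × C (aromatic): no H
  Total hydrogens = 12.
Molecular formula: C9H12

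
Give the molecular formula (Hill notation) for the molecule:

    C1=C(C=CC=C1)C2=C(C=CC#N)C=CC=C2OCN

C16H14N2O

Heavy atoms from the SMILES: 16 C, 2 N, 1 O.
Implicit hydrogens by atom environment:
  8 × C (aromatic): 1 H each → 8
  4 × C (aromatic): no H
  2 × C: 1 H each → 2
  1 × C: 2 H
  1 × C: no H
  1 × N: 2 H
  1 × N: no H
  1 × O: no H
  Total hydrogens = 14.
Molecular formula: C16H14N2O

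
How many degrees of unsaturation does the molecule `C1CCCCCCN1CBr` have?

Molecular formula from the SMILES: C8H16BrN.
DoU = (2C + 2 + N − H − X)/2 = (2·8 + 2 + 1 − 16 − 1)/2 = 2/2 = 1.
(Structurally: 1 ring(s) + 0 π bond(s) = 1.)

1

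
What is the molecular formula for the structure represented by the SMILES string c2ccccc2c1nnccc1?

Heavy atoms from the SMILES: 10 C, 2 N.
Implicit hydrogens by atom environment:
  8 × C (aromatic): 1 H each → 8
  2 × C (aromatic): no H
  2 × N (aromatic): no H
  Total hydrogens = 8.
Molecular formula: C10H8N2

C10H8N2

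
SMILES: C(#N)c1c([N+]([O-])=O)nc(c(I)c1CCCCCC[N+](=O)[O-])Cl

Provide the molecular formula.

C12H12ClIN4O4

Heavy atoms from the SMILES: 12 C, 1 Cl, 1 I, 4 N, 4 O.
Implicit hydrogens by atom environment:
  6 × C: 2 H each → 12
  5 × C (aromatic): no H
  2 × N (charge +1): no H
  2 × O: no H
  2 × O (charge -1): no H
  1 × C: no H
  1 × Cl: no H
  1 × I: no H
  1 × N (aromatic): no H
  1 × N: no H
  Total hydrogens = 12.
Molecular formula: C12H12ClIN4O4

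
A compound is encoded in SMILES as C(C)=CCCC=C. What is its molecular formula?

C7H12

Heavy atoms from the SMILES: 7 C.
Implicit hydrogens by atom environment:
  3 × C: 2 H each → 6
  3 × C: 1 H each → 3
  1 × C: 3 H
  Total hydrogens = 12.
Molecular formula: C7H12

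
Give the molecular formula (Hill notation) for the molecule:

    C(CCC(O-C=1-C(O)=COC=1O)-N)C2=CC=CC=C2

C14H17NO4

Heavy atoms from the SMILES: 14 C, 1 N, 4 O.
Implicit hydrogens by atom environment:
  6 × C (aromatic): 1 H each → 6
  4 × C (aromatic): no H
  3 × C: 2 H each → 6
  2 × O: 1 H each → 2
  1 × C: 1 H
  1 × N: 2 H
  1 × O (aromatic): no H
  1 × O: no H
  Total hydrogens = 17.
Molecular formula: C14H17NO4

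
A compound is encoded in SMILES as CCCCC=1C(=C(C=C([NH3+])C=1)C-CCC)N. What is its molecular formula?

C14H25N2+

Heavy atoms from the SMILES: 14 C, 2 N.
Implicit hydrogens by atom environment:
  6 × C: 2 H each → 12
  4 × C (aromatic): no H
  2 × C: 3 H each → 6
  2 × C (aromatic): 1 H each → 2
  1 × N (charge +1): 3 H
  1 × N: 2 H
  Total hydrogens = 25.
Net charge +1.
Molecular formula: C14H25N2+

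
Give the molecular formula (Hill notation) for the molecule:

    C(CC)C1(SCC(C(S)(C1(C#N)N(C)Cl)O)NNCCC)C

Heavy atoms from the SMILES: 14 C, 1 Cl, 4 N, 1 O, 2 S.
Implicit hydrogens by atom environment:
  5 × C: 2 H each → 10
  4 × C: 3 H each → 12
  4 × C: no H
  2 × N: 1 H each → 2
  2 × N: no H
  1 × C: 1 H
  1 × Cl: no H
  1 × O: 1 H
  1 × S: 1 H
  1 × S: no H
  Total hydrogens = 27.
Molecular formula: C14H27ClN4OS2

C14H27ClN4OS2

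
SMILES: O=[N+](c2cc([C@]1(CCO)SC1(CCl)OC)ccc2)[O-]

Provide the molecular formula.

Heavy atoms from the SMILES: 12 C, 1 Cl, 1 N, 4 O, 1 S.
Implicit hydrogens by atom environment:
  4 × C (aromatic): 1 H each → 4
  3 × C: 2 H each → 6
  2 × C: no H
  2 × C (aromatic): no H
  2 × O: no H
  1 × C: 3 H
  1 × Cl: no H
  1 × N (charge +1): no H
  1 × O: 1 H
  1 × O (charge -1): no H
  1 × S: no H
  Total hydrogens = 14.
Molecular formula: C12H14ClNO4S

C12H14ClNO4S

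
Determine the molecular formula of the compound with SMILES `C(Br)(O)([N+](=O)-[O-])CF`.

Heavy atoms from the SMILES: 1 Br, 2 C, 1 F, 1 N, 3 O.
Implicit hydrogens by atom environment:
  1 × Br: no H
  1 × C: 2 H
  1 × C: no H
  1 × F: no H
  1 × N (charge +1): no H
  1 × O: 1 H
  1 × O: no H
  1 × O (charge -1): no H
  Total hydrogens = 3.
Molecular formula: C2H3BrFNO3

C2H3BrFNO3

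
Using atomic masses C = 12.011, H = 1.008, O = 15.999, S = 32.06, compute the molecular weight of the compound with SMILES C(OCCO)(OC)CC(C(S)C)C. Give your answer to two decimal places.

208.32

Molecular formula: C9H20O3S.
M = 9×12.011 + 20×1.008 + 3×15.999 + 1×32.06 = 208.32 g/mol.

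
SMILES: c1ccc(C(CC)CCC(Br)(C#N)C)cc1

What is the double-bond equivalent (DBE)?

6

Molecular formula from the SMILES: C14H18BrN.
DoU = (2C + 2 + N − H − X)/2 = (2·14 + 2 + 1 − 18 − 1)/2 = 12/2 = 6.
(Structurally: 1 ring(s) + 5 π bond(s) = 6.)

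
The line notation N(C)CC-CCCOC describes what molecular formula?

Heavy atoms from the SMILES: 7 C, 1 N, 1 O.
Implicit hydrogens by atom environment:
  5 × C: 2 H each → 10
  2 × C: 3 H each → 6
  1 × N: 1 H
  1 × O: no H
  Total hydrogens = 17.
Molecular formula: C7H17NO

C7H17NO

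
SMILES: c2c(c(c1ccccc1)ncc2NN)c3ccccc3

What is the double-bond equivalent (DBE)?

12

Molecular formula from the SMILES: C17H15N3.
DoU = (2C + 2 + N − H − X)/2 = (2·17 + 2 + 3 − 15 − 0)/2 = 24/2 = 12.
(Structurally: 3 ring(s) + 9 π bond(s) = 12.)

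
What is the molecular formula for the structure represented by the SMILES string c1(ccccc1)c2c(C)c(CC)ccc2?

C15H16

Heavy atoms from the SMILES: 15 C.
Implicit hydrogens by atom environment:
  8 × C (aromatic): 1 H each → 8
  4 × C (aromatic): no H
  2 × C: 3 H each → 6
  1 × C: 2 H
  Total hydrogens = 16.
Molecular formula: C15H16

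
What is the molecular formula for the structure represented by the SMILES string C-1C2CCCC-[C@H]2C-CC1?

C10H18

Heavy atoms from the SMILES: 10 C.
Implicit hydrogens by atom environment:
  8 × C: 2 H each → 16
  2 × C: 1 H each → 2
  Total hydrogens = 18.
Molecular formula: C10H18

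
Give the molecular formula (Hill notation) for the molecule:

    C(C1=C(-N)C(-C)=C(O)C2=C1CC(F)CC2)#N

C12H13FN2O

Heavy atoms from the SMILES: 12 C, 1 F, 2 N, 1 O.
Implicit hydrogens by atom environment:
  6 × C (aromatic): no H
  3 × C: 2 H each → 6
  1 × C: 3 H
  1 × C: 1 H
  1 × C: no H
  1 × F: no H
  1 × N: 2 H
  1 × N: no H
  1 × O: 1 H
  Total hydrogens = 13.
Molecular formula: C12H13FN2O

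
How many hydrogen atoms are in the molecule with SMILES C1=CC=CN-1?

Hydrogens are implicit in SMILES; fill each atom to its normal valence:
  4 × C (aromatic): 1 H each → 4
  1 × N (aromatic): 1 H
  Total hydrogens = 5.

5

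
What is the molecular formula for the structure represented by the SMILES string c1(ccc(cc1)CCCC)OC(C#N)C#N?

C13H14N2O

Heavy atoms from the SMILES: 13 C, 2 N, 1 O.
Implicit hydrogens by atom environment:
  4 × C (aromatic): 1 H each → 4
  3 × C: 2 H each → 6
  2 × C (aromatic): no H
  2 × C: no H
  2 × N: no H
  1 × C: 3 H
  1 × C: 1 H
  1 × O: no H
  Total hydrogens = 14.
Molecular formula: C13H14N2O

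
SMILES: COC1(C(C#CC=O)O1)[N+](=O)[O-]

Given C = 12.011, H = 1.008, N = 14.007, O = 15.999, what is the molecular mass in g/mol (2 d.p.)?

171.11

Molecular formula: C6H5NO5.
M = 6×12.011 + 5×1.008 + 1×14.007 + 5×15.999 = 171.11 g/mol.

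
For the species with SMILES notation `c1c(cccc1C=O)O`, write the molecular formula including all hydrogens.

Heavy atoms from the SMILES: 7 C, 2 O.
Implicit hydrogens by atom environment:
  4 × C (aromatic): 1 H each → 4
  2 × C (aromatic): no H
  1 × C: 1 H
  1 × O: 1 H
  1 × O: no H
  Total hydrogens = 6.
Molecular formula: C7H6O2

C7H6O2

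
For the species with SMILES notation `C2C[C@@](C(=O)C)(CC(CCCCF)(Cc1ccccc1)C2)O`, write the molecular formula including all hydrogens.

Heavy atoms from the SMILES: 19 C, 1 F, 2 O.
Implicit hydrogens by atom environment:
  9 × C: 2 H each → 18
  5 × C (aromatic): 1 H each → 5
  3 × C: no H
  1 × C: 3 H
  1 × C (aromatic): no H
  1 × F: no H
  1 × O: 1 H
  1 × O: no H
  Total hydrogens = 27.
Molecular formula: C19H27FO2

C19H27FO2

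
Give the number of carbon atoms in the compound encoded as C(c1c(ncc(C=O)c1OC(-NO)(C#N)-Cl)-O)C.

10

The symbol for carbon appears 10 times in the SMILES. Lowercase c denotes aromatic carbon and counts toward C.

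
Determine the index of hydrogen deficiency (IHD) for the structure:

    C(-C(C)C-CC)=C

Molecular formula from the SMILES: C7H14.
DoU = (2C + 2 + N − H − X)/2 = (2·7 + 2 + 0 − 14 − 0)/2 = 2/2 = 1.
(Structurally: 0 ring(s) + 1 π bond(s) = 1.)

1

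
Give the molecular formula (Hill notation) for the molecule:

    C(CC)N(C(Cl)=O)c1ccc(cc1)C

C11H14ClNO

Heavy atoms from the SMILES: 11 C, 1 Cl, 1 N, 1 O.
Implicit hydrogens by atom environment:
  4 × C (aromatic): 1 H each → 4
  2 × C: 3 H each → 6
  2 × C: 2 H each → 4
  2 × C (aromatic): no H
  1 × C: no H
  1 × Cl: no H
  1 × N: no H
  1 × O: no H
  Total hydrogens = 14.
Molecular formula: C11H14ClNO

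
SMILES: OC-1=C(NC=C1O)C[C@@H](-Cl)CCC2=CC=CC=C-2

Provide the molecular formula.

Heavy atoms from the SMILES: 14 C, 1 Cl, 1 N, 2 O.
Implicit hydrogens by atom environment:
  6 × C (aromatic): 1 H each → 6
  4 × C (aromatic): no H
  3 × C: 2 H each → 6
  2 × O: 1 H each → 2
  1 × C: 1 H
  1 × Cl: no H
  1 × N (aromatic): 1 H
  Total hydrogens = 16.
Molecular formula: C14H16ClNO2

C14H16ClNO2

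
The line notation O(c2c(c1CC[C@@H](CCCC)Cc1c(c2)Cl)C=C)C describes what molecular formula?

C17H23ClO

Heavy atoms from the SMILES: 17 C, 1 Cl, 1 O.
Implicit hydrogens by atom environment:
  7 × C: 2 H each → 14
  5 × C (aromatic): no H
  2 × C: 3 H each → 6
  2 × C: 1 H each → 2
  1 × C (aromatic): 1 H
  1 × Cl: no H
  1 × O: no H
  Total hydrogens = 23.
Molecular formula: C17H23ClO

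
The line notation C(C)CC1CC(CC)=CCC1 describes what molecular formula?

C11H20

Heavy atoms from the SMILES: 11 C.
Implicit hydrogens by atom environment:
  6 × C: 2 H each → 12
  2 × C: 3 H each → 6
  2 × C: 1 H each → 2
  1 × C: no H
  Total hydrogens = 20.
Molecular formula: C11H20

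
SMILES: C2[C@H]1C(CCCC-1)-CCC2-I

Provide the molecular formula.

C10H17I

Heavy atoms from the SMILES: 10 C, 1 I.
Implicit hydrogens by atom environment:
  7 × C: 2 H each → 14
  3 × C: 1 H each → 3
  1 × I: no H
  Total hydrogens = 17.
Molecular formula: C10H17I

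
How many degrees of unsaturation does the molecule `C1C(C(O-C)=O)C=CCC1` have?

Molecular formula from the SMILES: C8H12O2.
DoU = (2C + 2 + N − H − X)/2 = (2·8 + 2 + 0 − 12 − 0)/2 = 6/2 = 3.
(Structurally: 1 ring(s) + 2 π bond(s) = 3.)

3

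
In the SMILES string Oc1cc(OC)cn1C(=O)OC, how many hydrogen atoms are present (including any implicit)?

Hydrogens are implicit in SMILES; fill each atom to its normal valence:
  3 × O: no H
  2 × C: 3 H each → 6
  2 × C (aromatic): 1 H each → 2
  2 × C (aromatic): no H
  1 × C: no H
  1 × N (aromatic): no H
  1 × O: 1 H
  Total hydrogens = 9.

9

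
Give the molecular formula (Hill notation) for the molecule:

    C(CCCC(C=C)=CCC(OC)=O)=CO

C12H18O3

Heavy atoms from the SMILES: 12 C, 3 O.
Implicit hydrogens by atom environment:
  5 × C: 2 H each → 10
  4 × C: 1 H each → 4
  2 × C: no H
  2 × O: no H
  1 × C: 3 H
  1 × O: 1 H
  Total hydrogens = 18.
Molecular formula: C12H18O3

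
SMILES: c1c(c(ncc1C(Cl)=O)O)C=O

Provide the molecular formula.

Heavy atoms from the SMILES: 7 C, 1 Cl, 1 N, 3 O.
Implicit hydrogens by atom environment:
  3 × C (aromatic): no H
  2 × C (aromatic): 1 H each → 2
  2 × O: no H
  1 × C: 1 H
  1 × C: no H
  1 × Cl: no H
  1 × N (aromatic): no H
  1 × O: 1 H
  Total hydrogens = 4.
Molecular formula: C7H4ClNO3

C7H4ClNO3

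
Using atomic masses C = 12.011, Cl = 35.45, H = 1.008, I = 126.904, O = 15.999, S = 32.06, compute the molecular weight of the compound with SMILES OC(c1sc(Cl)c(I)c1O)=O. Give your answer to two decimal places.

Molecular formula: C5H2ClIO3S.
M = 5×12.011 + 1×35.45 + 2×1.008 + 1×126.904 + 3×15.999 + 1×32.06 = 304.48 g/mol.

304.48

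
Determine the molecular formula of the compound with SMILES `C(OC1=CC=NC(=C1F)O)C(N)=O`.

Heavy atoms from the SMILES: 7 C, 1 F, 2 N, 3 O.
Implicit hydrogens by atom environment:
  3 × C (aromatic): no H
  2 × C (aromatic): 1 H each → 2
  2 × O: no H
  1 × C: 2 H
  1 × C: no H
  1 × F: no H
  1 × N: 2 H
  1 × N (aromatic): no H
  1 × O: 1 H
  Total hydrogens = 7.
Molecular formula: C7H7FN2O3

C7H7FN2O3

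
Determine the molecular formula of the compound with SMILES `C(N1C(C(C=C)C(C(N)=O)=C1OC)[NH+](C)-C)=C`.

C12H20N3O2+

Heavy atoms from the SMILES: 12 C, 3 N, 2 O.
Implicit hydrogens by atom environment:
  4 × C: 1 H each → 4
  3 × C: 3 H each → 9
  3 × C: no H
  2 × C: 2 H each → 4
  2 × O: no H
  1 × N: 2 H
  1 × N (charge +1): 1 H
  1 × N: no H
  Total hydrogens = 20.
Net charge +1.
Molecular formula: C12H20N3O2+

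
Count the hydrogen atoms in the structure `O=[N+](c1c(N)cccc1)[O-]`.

6

Hydrogens are implicit in SMILES; fill each atom to its normal valence:
  4 × C (aromatic): 1 H each → 4
  2 × C (aromatic): no H
  1 × N: 2 H
  1 × N (charge +1): no H
  1 × O: no H
  1 × O (charge -1): no H
  Total hydrogens = 6.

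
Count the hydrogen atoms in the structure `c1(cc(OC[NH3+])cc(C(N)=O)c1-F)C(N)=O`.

11

Hydrogens are implicit in SMILES; fill each atom to its normal valence:
  4 × C (aromatic): no H
  3 × O: no H
  2 × C (aromatic): 1 H each → 2
  2 × C: no H
  2 × N: 2 H each → 4
  1 × C: 2 H
  1 × F: no H
  1 × N (charge +1): 3 H
  Total hydrogens = 11.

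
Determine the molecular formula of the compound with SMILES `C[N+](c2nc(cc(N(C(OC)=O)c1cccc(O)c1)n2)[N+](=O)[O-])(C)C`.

Heavy atoms from the SMILES: 15 C, 5 N, 5 O.
Implicit hydrogens by atom environment:
  5 × C (aromatic): 1 H each → 5
  5 × C (aromatic): no H
  4 × C: 3 H each → 12
  3 × O: no H
  2 × N (aromatic): no H
  2 × N (charge +1): no H
  1 × C: no H
  1 × N: no H
  1 × O: 1 H
  1 × O (charge -1): no H
  Total hydrogens = 18.
Net charge +1.
Molecular formula: C15H18N5O5+

C15H18N5O5+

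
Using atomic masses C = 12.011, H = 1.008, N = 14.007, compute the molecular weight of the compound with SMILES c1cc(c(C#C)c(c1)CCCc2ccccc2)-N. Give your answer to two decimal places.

235.33

Molecular formula: C17H17N.
M = 17×12.011 + 17×1.008 + 1×14.007 = 235.33 g/mol.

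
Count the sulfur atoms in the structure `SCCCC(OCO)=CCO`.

1

The symbol for sulfur appears 1 time in the SMILES.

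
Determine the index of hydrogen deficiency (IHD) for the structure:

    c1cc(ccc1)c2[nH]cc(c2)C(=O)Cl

8

Molecular formula from the SMILES: C11H8ClNO.
DoU = (2C + 2 + N − H − X)/2 = (2·11 + 2 + 1 − 8 − 1)/2 = 16/2 = 8.
(Structurally: 2 ring(s) + 6 π bond(s) = 8.)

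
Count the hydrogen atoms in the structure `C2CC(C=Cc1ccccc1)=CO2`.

Hydrogens are implicit in SMILES; fill each atom to its normal valence:
  5 × C (aromatic): 1 H each → 5
  3 × C: 1 H each → 3
  2 × C: 2 H each → 4
  1 × C: no H
  1 × C (aromatic): no H
  1 × O: no H
  Total hydrogens = 12.

12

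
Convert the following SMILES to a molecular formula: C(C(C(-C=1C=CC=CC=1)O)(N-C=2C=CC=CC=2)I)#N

C15H13IN2O

Heavy atoms from the SMILES: 15 C, 1 I, 2 N, 1 O.
Implicit hydrogens by atom environment:
  10 × C (aromatic): 1 H each → 10
  2 × C: no H
  2 × C (aromatic): no H
  1 × C: 1 H
  1 × I: no H
  1 × N: 1 H
  1 × N: no H
  1 × O: 1 H
  Total hydrogens = 13.
Molecular formula: C15H13IN2O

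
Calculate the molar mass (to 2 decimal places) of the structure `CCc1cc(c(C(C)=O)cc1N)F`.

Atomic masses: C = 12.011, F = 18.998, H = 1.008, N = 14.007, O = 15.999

181.21

Molecular formula: C10H12FNO.
M = 10×12.011 + 1×18.998 + 12×1.008 + 1×14.007 + 1×15.999 = 181.21 g/mol.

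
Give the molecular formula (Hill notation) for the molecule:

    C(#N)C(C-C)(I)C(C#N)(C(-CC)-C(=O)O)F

Heavy atoms from the SMILES: 10 C, 1 F, 1 I, 2 N, 2 O.
Implicit hydrogens by atom environment:
  5 × C: no H
  2 × C: 3 H each → 6
  2 × C: 2 H each → 4
  2 × N: no H
  1 × C: 1 H
  1 × F: no H
  1 × I: no H
  1 × O: 1 H
  1 × O: no H
  Total hydrogens = 12.
Molecular formula: C10H12FIN2O2

C10H12FIN2O2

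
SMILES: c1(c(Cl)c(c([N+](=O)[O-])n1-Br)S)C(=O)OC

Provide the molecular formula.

C6H4BrClN2O4S

Heavy atoms from the SMILES: 1 Br, 6 C, 1 Cl, 2 N, 4 O, 1 S.
Implicit hydrogens by atom environment:
  4 × C (aromatic): no H
  3 × O: no H
  1 × Br: no H
  1 × C: 3 H
  1 × C: no H
  1 × Cl: no H
  1 × N (aromatic): no H
  1 × N (charge +1): no H
  1 × O (charge -1): no H
  1 × S: 1 H
  Total hydrogens = 4.
Molecular formula: C6H4BrClN2O4S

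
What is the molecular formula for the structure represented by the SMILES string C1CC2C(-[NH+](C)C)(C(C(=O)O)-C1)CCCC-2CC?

C15H28NO2+

Heavy atoms from the SMILES: 15 C, 1 N, 2 O.
Implicit hydrogens by atom environment:
  7 × C: 2 H each → 14
  3 × C: 3 H each → 9
  3 × C: 1 H each → 3
  2 × C: no H
  1 × N (charge +1): 1 H
  1 × O: 1 H
  1 × O: no H
  Total hydrogens = 28.
Net charge +1.
Molecular formula: C15H28NO2+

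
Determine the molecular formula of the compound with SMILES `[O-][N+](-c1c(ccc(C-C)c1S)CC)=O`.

C10H13NO2S

Heavy atoms from the SMILES: 10 C, 1 N, 2 O, 1 S.
Implicit hydrogens by atom environment:
  4 × C (aromatic): no H
  2 × C: 3 H each → 6
  2 × C: 2 H each → 4
  2 × C (aromatic): 1 H each → 2
  1 × N (charge +1): no H
  1 × O: no H
  1 × O (charge -1): no H
  1 × S: 1 H
  Total hydrogens = 13.
Molecular formula: C10H13NO2S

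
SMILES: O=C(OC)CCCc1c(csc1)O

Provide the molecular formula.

C9H12O3S

Heavy atoms from the SMILES: 9 C, 3 O, 1 S.
Implicit hydrogens by atom environment:
  3 × C: 2 H each → 6
  2 × C (aromatic): 1 H each → 2
  2 × C (aromatic): no H
  2 × O: no H
  1 × C: 3 H
  1 × C: no H
  1 × O: 1 H
  1 × S (aromatic): no H
  Total hydrogens = 12.
Molecular formula: C9H12O3S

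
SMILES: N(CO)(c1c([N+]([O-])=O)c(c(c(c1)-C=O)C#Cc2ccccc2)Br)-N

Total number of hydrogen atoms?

12

Hydrogens are implicit in SMILES; fill each atom to its normal valence:
  6 × C (aromatic): 1 H each → 6
  6 × C (aromatic): no H
  2 × C: no H
  2 × O: no H
  1 × Br: no H
  1 × C: 2 H
  1 × C: 1 H
  1 × N: 2 H
  1 × N: no H
  1 × N (charge +1): no H
  1 × O: 1 H
  1 × O (charge -1): no H
  Total hydrogens = 12.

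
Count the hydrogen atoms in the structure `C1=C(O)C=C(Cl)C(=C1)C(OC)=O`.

Hydrogens are implicit in SMILES; fill each atom to its normal valence:
  3 × C (aromatic): 1 H each → 3
  3 × C (aromatic): no H
  2 × O: no H
  1 × C: 3 H
  1 × C: no H
  1 × Cl: no H
  1 × O: 1 H
  Total hydrogens = 7.

7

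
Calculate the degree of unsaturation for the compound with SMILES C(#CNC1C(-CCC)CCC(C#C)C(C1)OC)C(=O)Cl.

6

Molecular formula from the SMILES: C16H22ClNO2.
DoU = (2C + 2 + N − H − X)/2 = (2·16 + 2 + 1 − 22 − 1)/2 = 12/2 = 6.
(Structurally: 1 ring(s) + 5 π bond(s) = 6.)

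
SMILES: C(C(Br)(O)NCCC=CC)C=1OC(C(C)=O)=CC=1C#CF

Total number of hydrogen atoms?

17

Hydrogens are implicit in SMILES; fill each atom to its normal valence:
  4 × C: no H
  3 × C: 2 H each → 6
  3 × C (aromatic): no H
  2 × C: 3 H each → 6
  2 × C: 1 H each → 2
  1 × Br: no H
  1 × C (aromatic): 1 H
  1 × F: no H
  1 × N: 1 H
  1 × O: 1 H
  1 × O (aromatic): no H
  1 × O: no H
  Total hydrogens = 17.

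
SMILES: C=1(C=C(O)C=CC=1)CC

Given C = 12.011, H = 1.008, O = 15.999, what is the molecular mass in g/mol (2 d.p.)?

122.17

Molecular formula: C8H10O.
M = 8×12.011 + 10×1.008 + 1×15.999 = 122.17 g/mol.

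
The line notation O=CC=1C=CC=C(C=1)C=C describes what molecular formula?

Heavy atoms from the SMILES: 9 C, 1 O.
Implicit hydrogens by atom environment:
  4 × C (aromatic): 1 H each → 4
  2 × C: 1 H each → 2
  2 × C (aromatic): no H
  1 × C: 2 H
  1 × O: no H
  Total hydrogens = 8.
Molecular formula: C9H8O

C9H8O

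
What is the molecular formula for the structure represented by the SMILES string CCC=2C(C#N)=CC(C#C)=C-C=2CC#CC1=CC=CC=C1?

C20H15N

Heavy atoms from the SMILES: 20 C, 1 N.
Implicit hydrogens by atom environment:
  7 × C (aromatic): 1 H each → 7
  5 × C (aromatic): no H
  4 × C: no H
  2 × C: 2 H each → 4
  1 × C: 3 H
  1 × C: 1 H
  1 × N: no H
  Total hydrogens = 15.
Molecular formula: C20H15N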